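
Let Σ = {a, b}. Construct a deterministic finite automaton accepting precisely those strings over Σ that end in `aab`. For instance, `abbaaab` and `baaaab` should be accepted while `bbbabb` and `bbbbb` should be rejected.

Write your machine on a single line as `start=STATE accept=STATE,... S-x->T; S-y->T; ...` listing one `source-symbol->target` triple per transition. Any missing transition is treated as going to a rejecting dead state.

start=S0; accept=S3; S0-a->S1; S0-b->S0; S1-a->S2; S1-b->S0; S2-a->S2; S2-b->S3; S3-a->S1; S3-b->S0

Let each state record the length of the longest suffix of the input read so far that is also a prefix of `aab`. S1 means the last symbol is `a`; S2 means the last 2 symbols are `aa`; S3 means the last 3 symbols are `aab`. Accept only at S3, where the string currently ends in `aab`.
        a   b  
>  S0   S1  S0 
   S1   S2  S0 
   S2   S2  S3 
 * S3   S1  S0 
(> = start, * = accepting)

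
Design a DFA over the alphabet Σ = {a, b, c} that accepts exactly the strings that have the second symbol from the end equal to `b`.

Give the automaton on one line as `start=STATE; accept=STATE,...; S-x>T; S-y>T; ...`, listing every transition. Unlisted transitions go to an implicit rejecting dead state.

A DFA must remember the last 2 symbols (since which symbol is second-to-last isn't known until the input ends). Use one state per possible window of the last ≤2 symbols; accept from those whose window starts with `b`.
A 13-state machine:
          a    b    c  
>  q0     q1   q2   q3 
   q1     q4   q5   q6 
   q2     q7   q8   q9 
   q3    q10  q11  q12 
   q4     q4   q5   q6 
   q5     q7   q8   q9 
   q6    q10  q11  q12 
 * q7     q4   q5   q6 
 * q8     q7   q8   q9 
 * q9    q10  q11  q12 
   q10    q4   q5   q6 
   q11    q7   q8   q9 
   q12   q10  q11  q12 
(> = start, * = accepting)

start=q0; accept=q7,q8,q9; q0-a>q1; q0-b>q2; q0-c>q3; q1-a>q4; q1-b>q5; q1-c>q6; q2-a>q7; q2-b>q8; q2-c>q9; q3-a>q10; q3-b>q11; q3-c>q12; q4-a>q4; q4-b>q5; q4-c>q6; q5-a>q7; q5-b>q8; q5-c>q9; q6-a>q10; q6-b>q11; q6-c>q12; q7-a>q4; q7-b>q5; q7-c>q6; q8-a>q7; q8-b>q8; q8-c>q9; q9-a>q10; q9-b>q11; q9-c>q12; q10-a>q4; q10-b>q5; q10-c>q6; q11-a>q7; q11-b>q8; q11-c>q9; q12-a>q10; q12-b>q11; q12-c>q12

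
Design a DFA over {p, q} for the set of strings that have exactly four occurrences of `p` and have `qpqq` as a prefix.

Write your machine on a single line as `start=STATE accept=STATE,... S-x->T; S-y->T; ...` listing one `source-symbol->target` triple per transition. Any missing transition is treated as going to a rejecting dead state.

Handle the two conditions separately and then intersect. The first has 6 states tracking the count of `p`s, saturating at 5; the second has 6 states tracking whether the input so far still matches the prefix `qpqq`. A product state is a pair (one from each), accepting exactly when both do. Minimizing collapses redundant product states.
        p   q  
>  S0   S1  S2 
   S1   S1  S1 
   S2   S3  S1 
   S3   S1  S4 
   S4   S1  S5 
   S5   S6  S5 
   S6   S7  S6 
   S7   S8  S7 
 * S8   S1  S8 
(> = start, * = accepting)

start=S0; accept=S8; S0-p->S1; S0-q->S2; S1-p->S1; S1-q->S1; S2-p->S3; S2-q->S1; S3-p->S1; S3-q->S4; S4-p->S1; S4-q->S5; S5-p->S6; S5-q->S5; S6-p->S7; S6-q->S6; S7-p->S8; S7-q->S7; S8-p->S1; S8-q->S8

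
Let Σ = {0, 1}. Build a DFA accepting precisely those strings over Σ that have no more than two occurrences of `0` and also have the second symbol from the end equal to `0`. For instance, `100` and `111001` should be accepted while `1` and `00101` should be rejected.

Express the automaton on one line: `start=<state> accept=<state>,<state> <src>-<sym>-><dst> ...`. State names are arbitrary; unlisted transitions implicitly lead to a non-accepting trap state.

Build one automaton per condition and run them in lockstep. One (4 states) tracks the count of `0`s, saturating at 3; the other (7 states) tracks the last 2 symbols read. Each combined state is a pair, one component from each; accept when both components accept. Minimizing collapses redundant product states.
An 8-state machine:
        0   1  
>  q0   q1  q0 
   q1   q2  q3 
 * q2   q4  q5 
 * q3   q6  q7 
   q4   q4  q4 
 * q5   q4  q4 
   q6   q4  q5 
   q7   q6  q7 
(> = start, * = accepting)

start=q0 accept=q2,q3,q5 q0-0->q1 q0-1->q0 q1-0->q2 q1-1->q3 q2-0->q4 q2-1->q5 q3-0->q6 q3-1->q7 q4-0->q4 q4-1->q4 q5-0->q4 q5-1->q4 q6-0->q4 q6-1->q5 q7-0->q6 q7-1->q7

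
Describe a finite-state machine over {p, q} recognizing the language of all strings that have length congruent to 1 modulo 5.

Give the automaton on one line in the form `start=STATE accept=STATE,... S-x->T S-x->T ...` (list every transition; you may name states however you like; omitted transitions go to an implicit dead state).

Count input length modulo 5: every symbol advances one step around the cycle S0 → S1 → S2 → S3 → S4 → S0. Accept at S1.
5 states suffice.
        p   q  
>  S0   S1  S1 
 * S1   S2  S2 
   S2   S3  S3 
   S3   S4  S4 
   S4   S0  S0 
(> = start, * = accepting)

start=S0 accept=S1 S0-p->S1 S0-q->S1 S1-p->S2 S1-q->S2 S2-p->S3 S2-q->S3 S3-p->S4 S3-q->S4 S4-p->S0 S4-q->S0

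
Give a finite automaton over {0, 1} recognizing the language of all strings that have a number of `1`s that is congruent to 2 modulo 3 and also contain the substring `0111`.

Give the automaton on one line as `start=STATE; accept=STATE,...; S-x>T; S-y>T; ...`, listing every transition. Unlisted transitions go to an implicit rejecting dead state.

start=q0; accept=q14; q0-0>q1; q0-1>q2; q1-0>q1; q1-1>q3; q2-0>q4; q2-1>q5; q3-0>q4; q3-1>q6; q4-0>q4; q4-1>q7; q5-0>q8; q5-1>q0; q6-0>q8; q6-1>q9; q7-0>q8; q7-1>q10; q8-0>q8; q8-1>q11; q9-0>q9; q9-1>q12; q10-0>q1; q10-1>q12; q11-0>q1; q11-1>q13; q12-0>q12; q12-1>q14; q13-0>q4; q13-1>q14; q14-0>q14; q14-1>q9

Handle the two conditions separately and then intersect. One (3 states) tracks the count of `1`s modulo 3; the other (5 states) tracks whether and how much of `0111` has been seen. Each combined state is a pair, one component from each; accept when both components accept.
With 15 states:
          0    1  
>  q0     q1   q2 
   q1     q1   q3 
   q2     q4   q5 
   q3     q4   q6 
   q4     q4   q7 
   q5     q8   q0 
   q6     q8   q9 
   q7     q8  q10 
   q8     q8  q11 
   q9     q9  q12 
   q10    q1  q12 
   q11    q1  q13 
   q12   q12  q14 
   q13    q4  q14 
 * q14   q14   q9 
(> = start, * = accepting)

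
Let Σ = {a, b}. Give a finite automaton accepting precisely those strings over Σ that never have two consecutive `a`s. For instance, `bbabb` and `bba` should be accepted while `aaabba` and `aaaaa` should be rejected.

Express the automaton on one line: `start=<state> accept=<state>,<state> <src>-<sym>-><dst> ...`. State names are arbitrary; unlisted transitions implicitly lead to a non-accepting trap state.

Track partial matches of the forbidden pattern `aa`. State S2 is a dead state reached once `aa` has occurred; every other state accepts. S0 means no part of `aa` is currently matched.
3 states suffice.
        a   b  
>* S0   S1  S0 
 * S1   S2  S0 
   S2   S2  S2 
(> = start, * = accepting)

start=S0 accept=S0,S1 S0-a->S1 S0-b->S0 S1-a->S2 S1-b->S0 S2-a->S2 S2-b->S2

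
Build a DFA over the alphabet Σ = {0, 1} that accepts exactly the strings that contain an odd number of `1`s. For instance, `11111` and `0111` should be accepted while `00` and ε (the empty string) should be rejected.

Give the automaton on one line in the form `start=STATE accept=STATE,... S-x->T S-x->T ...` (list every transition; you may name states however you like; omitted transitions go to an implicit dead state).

Keep the running count of `1`s modulo 2: each `1` advances along the cycle A → B → A while other symbols loop. Accept at B.
2 states suffice.
       0  1 
>  A   A  B 
 * B   B  A 
(> = start, * = accepting)

start=A accept=B A-0->A A-1->B B-0->B B-1->A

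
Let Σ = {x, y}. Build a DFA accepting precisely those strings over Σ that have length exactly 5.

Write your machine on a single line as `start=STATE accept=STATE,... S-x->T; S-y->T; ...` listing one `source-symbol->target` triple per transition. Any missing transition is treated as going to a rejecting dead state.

start=A; accept=F; A-x->B; A-y->B; B-x->C; B-y->C; C-x->D; C-y->D; D-x->E; D-y->E; E-x->F; E-y->F; F-x->G; F-y->G; G-x->G; G-y->G

We only need to distinguish lengths 0, 1, …, 5, and '>5'. Chain A → B → C → D → E → F → G on every symbol, with G looping. Accepting states: {F}.
7 states suffice.
       x  y 
>  A   B  B 
   B   C  C 
   C   D  D 
   D   E  E 
   E   F  F 
 * F   G  G 
   G   G  G 
(> = start, * = accepting)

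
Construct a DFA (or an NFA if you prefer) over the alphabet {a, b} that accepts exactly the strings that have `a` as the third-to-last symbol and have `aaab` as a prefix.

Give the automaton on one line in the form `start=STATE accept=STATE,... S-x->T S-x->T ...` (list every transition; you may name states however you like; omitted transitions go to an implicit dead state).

Run two small machines in parallel and take their product. One (15 states) tracks the last 3 symbols read; the other (6 states) tracks whether the input so far still matches the prefix `aaab`. Each combined state is a pair, one component from each; accept when both components accept.
24 states suffice.
          a    b  
>  s0     s1   s2 
   s1     s3   s4 
   s2     s5   s6 
   s3     s7   s8 
   s4     s9  s10 
   s5    s11  s12 
   s6    s13  s14 
   s7    s15  s16 
   s8     s9  s10 
   s9    s11  s12 
   s10   s13  s14 
   s11   s15   s8 
   s12    s9  s10 
   s13   s11  s12 
   s14   s13  s14 
   s15   s15   s8 
 * s16   s17  s18 
 * s17   s19  s20 
 * s18   s21  s22 
   s19   s23  s16 
   s20   s17  s18 
   s21   s19  s20 
   s22   s21  s22 
 * s23   s23  s16 
(> = start, * = accepting)

start=s0 accept=s16,s17,s18,s23 s0-a->s1 s0-b->s2 s1-a->s3 s1-b->s4 s2-a->s5 s2-b->s6 s3-a->s7 s3-b->s8 s4-a->s9 s4-b->s10 s5-a->s11 s5-b->s12 s6-a->s13 s6-b->s14 s7-a->s15 s7-b->s16 s8-a->s9 s8-b->s10 s9-a->s11 s9-b->s12 s10-a->s13 s10-b->s14 s11-a->s15 s11-b->s8 s12-a->s9 s12-b->s10 s13-a->s11 s13-b->s12 s14-a->s13 s14-b->s14 s15-a->s15 s15-b->s8 s16-a->s17 s16-b->s18 s17-a->s19 s17-b->s20 s18-a->s21 s18-b->s22 s19-a->s23 s19-b->s16 s20-a->s17 s20-b->s18 s21-a->s19 s21-b->s20 s22-a->s21 s22-b->s22 s23-a->s23 s23-b->s16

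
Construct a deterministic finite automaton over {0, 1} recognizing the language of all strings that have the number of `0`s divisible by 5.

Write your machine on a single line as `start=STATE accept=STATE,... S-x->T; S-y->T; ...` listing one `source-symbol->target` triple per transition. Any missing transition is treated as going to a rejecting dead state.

start=A; accept=A; A-0->B; A-1->A; B-0->C; B-1->B; C-0->D; C-1->C; D-0->E; D-1->D; E-0->A; E-1->E

The only thing that matters is how many `0`s have appeared, reduced mod 5. Use one state per residue: A for 0, …, E for 4. Reading `0` moves to the next residue; anything else stays put. A is accepting.
       0  1 
>* A   B  A 
   B   C  B 
   C   D  C 
   D   E  D 
   E   A  E 
(> = start, * = accepting)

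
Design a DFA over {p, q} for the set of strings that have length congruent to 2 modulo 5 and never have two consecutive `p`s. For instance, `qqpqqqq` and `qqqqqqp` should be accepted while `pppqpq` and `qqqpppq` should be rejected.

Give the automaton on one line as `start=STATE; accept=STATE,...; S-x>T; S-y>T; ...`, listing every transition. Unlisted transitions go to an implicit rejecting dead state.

Handle the two conditions separately and then intersect. One (5 states) tracks the input length modulo 5; the other (3 states) tracks partial matches of the forbidden pattern `pp`. Each combined state is a pair, one component from each; accept when both components accept.
A 15-state machine:
       p  q 
>  A   B  C 
   B   D  E 
   C   F  E 
   D   G  G 
 * E   H  I 
 * F   G  I 
   G   J  J 
   H   J  K 
   I   L  K 
   J   M  M 
   K   N  A 
   L   M  A 
   M   O  O 
   N   O  C 
   O   D  D 
(> = start, * = accepting)

start=A; accept=E,F; A-p>B; A-q>C; B-p>D; B-q>E; C-p>F; C-q>E; D-p>G; D-q>G; E-p>H; E-q>I; F-p>G; F-q>I; G-p>J; G-q>J; H-p>J; H-q>K; I-p>L; I-q>K; J-p>M; J-q>M; K-p>N; K-q>A; L-p>M; L-q>A; M-p>O; M-q>O; N-p>O; N-q>C; O-p>D; O-q>D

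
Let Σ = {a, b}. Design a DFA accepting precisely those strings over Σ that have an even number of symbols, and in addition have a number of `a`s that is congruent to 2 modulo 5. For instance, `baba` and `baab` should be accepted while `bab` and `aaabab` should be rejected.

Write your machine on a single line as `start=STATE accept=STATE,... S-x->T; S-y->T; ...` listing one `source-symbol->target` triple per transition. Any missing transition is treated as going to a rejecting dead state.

Handle the two conditions separately and then intersect. The first has 2 states tracking the input length modulo 2; the second has 5 states tracking the count of `a`s modulo 5. A product state is a pair (one from each), accepting exactly when both do.
10 states suffice.
        a   b  
>  S0   S1  S2 
   S1   S3  S4 
   S2   S4  S0 
 * S3   S5  S6 
   S4   S6  S1 
   S5   S7  S8 
   S6   S8  S3 
   S7   S2  S9 
   S8   S9  S5 
   S9   S0  S7 
(> = start, * = accepting)

start=S0; accept=S3; S0-a->S1; S0-b->S2; S1-a->S3; S1-b->S4; S2-a->S4; S2-b->S0; S3-a->S5; S3-b->S6; S4-a->S6; S4-b->S1; S5-a->S7; S5-b->S8; S6-a->S8; S6-b->S3; S7-a->S2; S7-b->S9; S8-a->S9; S8-b->S5; S9-a->S0; S9-b->S7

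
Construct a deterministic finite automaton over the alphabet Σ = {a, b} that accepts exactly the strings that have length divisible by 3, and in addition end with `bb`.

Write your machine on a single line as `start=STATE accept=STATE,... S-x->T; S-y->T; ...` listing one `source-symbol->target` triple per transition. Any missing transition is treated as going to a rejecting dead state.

Build one automaton per condition and run them in lockstep. The first has 3 states tracking the input length modulo 3; the second has 3 states tracking how much of the suffix `bb` has currently been matched. A product state is a pair (one from each), accepting exactly when both do. After merging equivalent states the machine shrinks.
A 5-state machine:
        a   b  
>  s0   s1  s1 
   s1   s2  s3 
   s2   s0  s0 
   s3   s0  s4 
 * s4   s1  s1 
(> = start, * = accepting)

start=s0; accept=s4; s0-a->s1; s0-b->s1; s1-a->s2; s1-b->s3; s2-a->s0; s2-b->s0; s3-a->s0; s3-b->s4; s4-a->s1; s4-b->s1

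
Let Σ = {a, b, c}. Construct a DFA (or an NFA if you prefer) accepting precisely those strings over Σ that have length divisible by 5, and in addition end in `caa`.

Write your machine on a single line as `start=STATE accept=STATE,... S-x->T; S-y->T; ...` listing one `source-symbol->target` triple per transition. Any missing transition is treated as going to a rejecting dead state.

Build one automaton per condition and run them in lockstep. The first has 5 states tracking the input length modulo 5; the second has 4 states tracking how much of the suffix `caa` has currently been matched. A product state is a pair (one from each), accepting exactly when both do.
20 states suffice.
          a    b    c  
>  q0     q1   q1   q2 
   q1     q3   q3   q4 
   q2     q5   q3   q4 
   q3     q6   q6   q7 
   q4     q8   q6   q7 
   q5     q9   q6   q7 
   q6    q10  q10  q11 
   q7    q12  q10  q11 
   q8    q13  q10  q11 
   q9    q10  q10  q11 
   q10    q0   q0  q14 
   q11   q15   q0  q14 
   q12   q16   q0  q14 
   q13    q0   q0  q14 
   q14   q17   q1   q2 
   q15   q18   q1   q2 
 * q16    q1   q1   q2 
   q17   q19   q3   q4 
   q18    q3   q3   q4 
   q19    q6   q6   q7 
(> = start, * = accepting)

start=q0; accept=q16; q0-a->q1; q0-b->q1; q0-c->q2; q1-a->q3; q1-b->q3; q1-c->q4; q2-a->q5; q2-b->q3; q2-c->q4; q3-a->q6; q3-b->q6; q3-c->q7; q4-a->q8; q4-b->q6; q4-c->q7; q5-a->q9; q5-b->q6; q5-c->q7; q6-a->q10; q6-b->q10; q6-c->q11; q7-a->q12; q7-b->q10; q7-c->q11; q8-a->q13; q8-b->q10; q8-c->q11; q9-a->q10; q9-b->q10; q9-c->q11; q10-a->q0; q10-b->q0; q10-c->q14; q11-a->q15; q11-b->q0; q11-c->q14; q12-a->q16; q12-b->q0; q12-c->q14; q13-a->q0; q13-b->q0; q13-c->q14; q14-a->q17; q14-b->q1; q14-c->q2; q15-a->q18; q15-b->q1; q15-c->q2; q16-a->q1; q16-b->q1; q16-c->q2; q17-a->q19; q17-b->q3; q17-c->q4; q18-a->q3; q18-b->q3; q18-c->q4; q19-a->q6; q19-b->q6; q19-c->q7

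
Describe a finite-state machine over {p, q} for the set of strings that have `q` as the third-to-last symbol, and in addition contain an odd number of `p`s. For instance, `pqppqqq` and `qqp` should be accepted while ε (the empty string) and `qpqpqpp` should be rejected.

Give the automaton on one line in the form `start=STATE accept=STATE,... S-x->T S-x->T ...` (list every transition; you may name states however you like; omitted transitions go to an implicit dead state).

start=A accept=I,J,K,L A-p->B A-q->C B-p->A B-q->D C-p->E C-q->F D-p->G D-q->H E-p->A E-q->I F-p->J F-q->F G-p->K G-q->C H-p->G H-q->L I-p->G I-q->H J-p->A J-q->I K-p->A K-q->D L-p->G L-q->L

Run two small machines in parallel and take their product. The first has 15 states tracking the last 3 symbols read; the second has 2 states tracking the count of `p`s modulo 2. A product state is a pair (one from each), accepting exactly when both do. Minimizing collapses redundant product states.
       p  q 
>  A   B  C 
   B   A  D 
   C   E  F 
   D   G  H 
   E   A  I 
   F   J  F 
   G   K  C 
   H   G  L 
 * I   G  H 
 * J   A  I 
 * K   A  D 
 * L   G  L 
(> = start, * = accepting)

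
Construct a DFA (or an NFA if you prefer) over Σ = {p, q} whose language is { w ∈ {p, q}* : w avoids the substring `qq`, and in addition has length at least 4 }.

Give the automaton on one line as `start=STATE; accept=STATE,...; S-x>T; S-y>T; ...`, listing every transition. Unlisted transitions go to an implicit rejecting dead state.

start=A; accept=J,K,M,N; A-p>B; A-q>C; B-p>D; B-q>E; C-p>D; C-q>F; D-p>G; D-q>H; E-p>G; E-q>I; F-p>I; F-q>I; G-p>J; G-q>K; H-p>J; H-q>L; I-p>L; I-q>L; J-p>M; J-q>N; K-p>M; K-q>O; L-p>O; L-q>O; M-p>M; M-q>N; N-p>M; N-q>O; O-p>O; O-q>O

Handle the two conditions separately and then intersect. One (3 states) tracks partial matches of the forbidden pattern `qq`; the other (6 states) tracks the input length, saturating at 5. Each combined state is a pair, one component from each; accept when both components accept.
15 states suffice.
       p  q 
>  A   B  C 
   B   D  E 
   C   D  F 
   D   G  H 
   E   G  I 
   F   I  I 
   G   J  K 
   H   J  L 
   I   L  L 
 * J   M  N 
 * K   M  O 
   L   O  O 
 * M   M  N 
 * N   M  O 
   O   O  O 
(> = start, * = accepting)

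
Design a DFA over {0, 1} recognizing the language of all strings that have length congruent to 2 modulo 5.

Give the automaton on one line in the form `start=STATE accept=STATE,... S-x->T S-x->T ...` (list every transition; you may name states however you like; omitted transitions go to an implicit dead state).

Count input length modulo 5: every symbol advances one step around the cycle S0 → S1 → S2 → S3 → S4 → S0. Accept at S2.
        0   1  
>  S0   S1  S1 
   S1   S2  S2 
 * S2   S3  S3 
   S3   S4  S4 
   S4   S0  S0 
(> = start, * = accepting)

start=S0 accept=S2 S0-0->S1 S0-1->S1 S1-0->S2 S1-1->S2 S2-0->S3 S2-1->S3 S3-0->S4 S3-1->S4 S4-0->S0 S4-1->S0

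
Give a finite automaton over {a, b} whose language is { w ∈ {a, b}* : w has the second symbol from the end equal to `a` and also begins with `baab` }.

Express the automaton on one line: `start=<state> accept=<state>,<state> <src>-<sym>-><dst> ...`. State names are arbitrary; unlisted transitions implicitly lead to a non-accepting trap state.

start=S0 accept=S9,S12 S0-a->S1 S0-b->S2 S1-a->S3 S1-b->S4 S2-a->S5 S2-b->S6 S3-a->S3 S3-b->S4 S4-a->S7 S4-b->S6 S5-a->S8 S5-b->S4 S6-a->S7 S6-b->S6 S7-a->S3 S7-b->S4 S8-a->S3 S8-b->S9 S9-a->S10 S9-b->S11 S10-a->S12 S10-b->S9 S11-a->S10 S11-b->S11 S12-a->S12 S12-b->S9

Handle the two conditions separately and then intersect. One (7 states) tracks the last 2 symbols read; the other (6 states) tracks whether the input so far still matches the prefix `baab`. Each combined state is a pair, one component from each; accept when both components accept.
13 states suffice.
          a    b  
>  S0     S1   S2 
   S1     S3   S4 
   S2     S5   S6 
   S3     S3   S4 
   S4     S7   S6 
   S5     S8   S4 
   S6     S7   S6 
   S7     S3   S4 
   S8     S3   S9 
 * S9    S10  S11 
   S10   S12   S9 
   S11   S10  S11 
 * S12   S12   S9 
(> = start, * = accepting)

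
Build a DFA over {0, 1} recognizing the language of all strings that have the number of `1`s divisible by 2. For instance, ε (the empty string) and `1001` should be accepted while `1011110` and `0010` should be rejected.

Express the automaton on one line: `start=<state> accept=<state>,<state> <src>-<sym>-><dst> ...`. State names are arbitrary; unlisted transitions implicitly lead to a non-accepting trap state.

start=q0 accept=q0 q0-0->q0 q0-1->q1 q1-0->q1 q1-1->q0

The only thing that matters is how many `1`s have appeared, reduced mod 2. Use one state per residue: q0 for 0, …, q1 for 1. Reading `1` moves to the next residue; anything else stays put. q0 is accepting.
A 2-state machine:
        0   1  
>* q0   q0  q1 
   q1   q1  q0 
(> = start, * = accepting)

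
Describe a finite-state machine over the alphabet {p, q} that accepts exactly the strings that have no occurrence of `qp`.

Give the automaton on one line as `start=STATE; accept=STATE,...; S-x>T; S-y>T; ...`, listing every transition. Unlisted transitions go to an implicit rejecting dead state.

This is the complement of 'contains `qp`'. Use the same substring-matching states — S0 through S2 holding how much of `qp` has just been matched — but flip the accepting set: everything except the trap S2 accepts.
A 3-state machine:
        p   q  
>* S0   S0  S1 
 * S1   S2  S1 
   S2   S2  S2 
(> = start, * = accepting)

start=S0; accept=S0,S1; S0-p>S0; S0-q>S1; S1-p>S2; S1-q>S1; S2-p>S2; S2-q>S2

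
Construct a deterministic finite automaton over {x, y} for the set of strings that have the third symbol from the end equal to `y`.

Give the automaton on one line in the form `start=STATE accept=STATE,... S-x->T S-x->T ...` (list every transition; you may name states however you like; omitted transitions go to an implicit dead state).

Because acceptance depends on a position counted from the end, the machine has to buffer the most recent 3 symbols. Make each state the string of the last up-to-3 symbols read; on input `x` shift the window left and append `x`. Accept when the buffered window has length 3 and begins with `y`.
          x    y  
>  S0     S1   S2 
   S1     S3   S4 
   S2     S5   S6 
   S3     S7   S8 
   S4     S9  S10 
   S5    S11  S12 
   S6    S13  S14 
   S7     S7   S8 
   S8     S9  S10 
   S9    S11  S12 
   S10   S13  S14 
 * S11    S7   S8 
 * S12    S9  S10 
 * S13   S11  S12 
 * S14   S13  S14 
(> = start, * = accepting)

start=S0 accept=S11,S12,S13,S14 S0-x->S1 S0-y->S2 S1-x->S3 S1-y->S4 S2-x->S5 S2-y->S6 S3-x->S7 S3-y->S8 S4-x->S9 S4-y->S10 S5-x->S11 S5-y->S12 S6-x->S13 S6-y->S14 S7-x->S7 S7-y->S8 S8-x->S9 S8-y->S10 S9-x->S11 S9-y->S12 S10-x->S13 S10-y->S14 S11-x->S7 S11-y->S8 S12-x->S9 S12-y->S10 S13-x->S11 S13-y->S12 S14-x->S13 S14-y->S14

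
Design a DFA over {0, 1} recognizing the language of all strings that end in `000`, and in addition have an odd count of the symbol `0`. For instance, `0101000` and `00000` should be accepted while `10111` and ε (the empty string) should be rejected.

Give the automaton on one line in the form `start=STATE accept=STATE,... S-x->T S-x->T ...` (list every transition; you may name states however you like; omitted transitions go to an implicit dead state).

Run two small machines in parallel and take their product. The first has 4 states tracking how much of the suffix `000` has currently been matched; the second has 2 states tracking the count of `0`s modulo 2. A product state is a pair (one from each), accepting exactly when both do. After merging equivalent states the machine shrinks.
5 states suffice.
        0   1  
>  s0   s1  s0 
   s1   s2  s3 
   s2   s4  s0 
   s3   s0  s3 
 * s4   s2  s3 
(> = start, * = accepting)

start=s0 accept=s4 s0-0->s1 s0-1->s0 s1-0->s2 s1-1->s3 s2-0->s4 s2-1->s0 s3-0->s0 s3-1->s3 s4-0->s2 s4-1->s3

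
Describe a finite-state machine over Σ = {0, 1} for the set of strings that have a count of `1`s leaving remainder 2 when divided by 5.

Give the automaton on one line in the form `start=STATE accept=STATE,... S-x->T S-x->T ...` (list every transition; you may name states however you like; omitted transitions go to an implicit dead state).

The only thing that matters is how many `1`s have appeared, reduced mod 5. Use one state per residue: q0 for 0, …, q4 for 4. Reading `1` moves to the next residue; anything else stays put. q2 is accepting.
With 5 states:
        0   1  
>  q0   q0  q1 
   q1   q1  q2 
 * q2   q2  q3 
   q3   q3  q4 
   q4   q4  q0 
(> = start, * = accepting)

start=q0 accept=q2 q0-0->q0 q0-1->q1 q1-0->q1 q1-1->q2 q2-0->q2 q2-1->q3 q3-0->q3 q3-1->q4 q4-0->q4 q4-1->q0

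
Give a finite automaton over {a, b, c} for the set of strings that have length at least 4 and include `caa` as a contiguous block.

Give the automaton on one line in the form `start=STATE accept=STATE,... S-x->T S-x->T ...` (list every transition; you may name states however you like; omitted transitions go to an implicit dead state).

start=S0 accept=S7 S0-a->S1 S0-b->S1 S0-c->S2 S1-a->S1 S1-b->S1 S1-c->S3 S2-a->S4 S2-b->S1 S2-c->S3 S3-a->S5 S3-b->S1 S3-c->S3 S4-a->S6 S4-b->S1 S4-c->S3 S5-a->S7 S5-b->S1 S5-c->S3 S6-a->S7 S6-b->S7 S6-c->S7 S7-a->S7 S7-b->S7 S7-c->S7

Handle the two conditions separately and then intersect. The first has 6 states tracking the input length, saturating at 5; the second has 4 states tracking whether and how much of `caa` has been seen. A product state is a pair (one from each), accepting exactly when both do. Equivalent product states are then merged.
With 8 states:
        a   b   c  
>  S0   S1  S1  S2 
   S1   S1  S1  S3 
   S2   S4  S1  S3 
   S3   S5  S1  S3 
   S4   S6  S1  S3 
   S5   S7  S1  S3 
   S6   S7  S7  S7 
 * S7   S7  S7  S7 
(> = start, * = accepting)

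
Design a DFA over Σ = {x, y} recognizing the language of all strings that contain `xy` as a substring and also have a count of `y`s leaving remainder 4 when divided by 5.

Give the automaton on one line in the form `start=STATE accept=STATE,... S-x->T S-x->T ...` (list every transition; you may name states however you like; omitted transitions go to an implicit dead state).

start=q0 accept=q9 q0-x->q1 q0-y->q2 q1-x->q1 q1-y->q3 q2-x->q3 q2-y->q4 q3-x->q3 q3-y->q5 q4-x->q5 q4-y->q6 q5-x->q5 q5-y->q7 q6-x->q7 q6-y->q8 q7-x->q7 q7-y->q9 q8-x->q10 q8-y->q0 q9-x->q9 q9-y->q1 q10-x->q10 q10-y->q1

Run two small machines in parallel and take their product. One (3 states) tracks whether and how much of `xy` has been seen; the other (5 states) tracks the count of `y`s modulo 5. Each combined state is a pair, one component from each; accept when both components accept. After merging equivalent states the machine shrinks.
11 states suffice.
          x    y  
>  q0     q1   q2 
   q1     q1   q3 
   q2     q3   q4 
   q3     q3   q5 
   q4     q5   q6 
   q5     q5   q7 
   q6     q7   q8 
   q7     q7   q9 
   q8    q10   q0 
 * q9     q9   q1 
   q10   q10   q1 
(> = start, * = accepting)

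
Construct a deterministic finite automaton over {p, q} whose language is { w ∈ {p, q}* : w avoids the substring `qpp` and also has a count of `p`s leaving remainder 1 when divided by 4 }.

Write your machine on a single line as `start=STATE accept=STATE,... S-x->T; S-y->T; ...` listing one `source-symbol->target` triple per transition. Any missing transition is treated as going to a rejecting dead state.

start=S0; accept=S1,S4,S5; S0-p->S1; S0-q->S2; S1-p->S3; S1-q->S4; S2-p->S5; S2-q->S2; S3-p->S6; S3-q->S7; S4-p->S8; S4-q->S4; S5-p->S9; S5-q->S4; S6-p->S0; S6-q->S10; S7-p->S11; S7-q->S7; S8-p->S12; S8-q->S7; S9-p->S12; S9-q->S9; S10-p->S13; S10-q->S10; S11-p->S14; S11-q->S10; S12-p->S14; S12-q->S12; S13-p->S15; S13-q->S2; S14-p->S15; S14-q->S14; S15-p->S9; S15-q->S15

Handle the two conditions separately and then intersect. One (4 states) tracks partial matches of the forbidden pattern `qpp`; the other (4 states) tracks the count of `p`s modulo 4. Each combined state is a pair, one component from each; accept when both components accept.
16 states suffice.
          p    q  
>  S0     S1   S2 
 * S1     S3   S4 
   S2     S5   S2 
   S3     S6   S7 
 * S4     S8   S4 
 * S5     S9   S4 
   S6     S0  S10 
   S7    S11   S7 
   S8    S12   S7 
   S9    S12   S9 
   S10   S13  S10 
   S11   S14  S10 
   S12   S14  S12 
   S13   S15   S2 
   S14   S15  S14 
   S15    S9  S15 
(> = start, * = accepting)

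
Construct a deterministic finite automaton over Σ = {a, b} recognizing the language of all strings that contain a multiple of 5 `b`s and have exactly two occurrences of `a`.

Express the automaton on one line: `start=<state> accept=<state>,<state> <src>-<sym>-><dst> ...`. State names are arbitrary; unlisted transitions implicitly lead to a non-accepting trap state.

Build one automaton per condition and run them in lockstep. One (5 states) tracks the count of `b`s modulo 5; the other (4 states) tracks the count of `a`s, saturating at 3. Each combined state is a pair, one component from each; accept when both components accept.
A 20-state machine:
          a    b  
>  q0     q1   q2 
   q1     q3   q4 
   q2     q4   q5 
 * q3     q6   q7 
   q4     q7   q8 
   q5     q8   q9 
   q6     q6  q10 
   q7    q10  q11 
   q8    q11  q12 
   q9    q12  q13 
   q10   q10  q14 
   q11   q14  q15 
   q12   q15  q16 
   q13   q16   q0 
   q14   q14  q17 
   q15   q17  q18 
   q16   q18   q1 
   q17   q17  q19 
   q18   q19   q3 
   q19   q19   q6 
(> = start, * = accepting)

start=q0 accept=q3 q0-a->q1 q0-b->q2 q1-a->q3 q1-b->q4 q2-a->q4 q2-b->q5 q3-a->q6 q3-b->q7 q4-a->q7 q4-b->q8 q5-a->q8 q5-b->q9 q6-a->q6 q6-b->q10 q7-a->q10 q7-b->q11 q8-a->q11 q8-b->q12 q9-a->q12 q9-b->q13 q10-a->q10 q10-b->q14 q11-a->q14 q11-b->q15 q12-a->q15 q12-b->q16 q13-a->q16 q13-b->q0 q14-a->q14 q14-b->q17 q15-a->q17 q15-b->q18 q16-a->q18 q16-b->q1 q17-a->q17 q17-b->q19 q18-a->q19 q18-b->q3 q19-a->q19 q19-b->q6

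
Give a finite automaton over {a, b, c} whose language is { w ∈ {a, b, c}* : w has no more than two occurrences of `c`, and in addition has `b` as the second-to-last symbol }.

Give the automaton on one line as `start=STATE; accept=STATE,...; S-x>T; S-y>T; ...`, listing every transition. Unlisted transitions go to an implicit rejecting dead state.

start=S0; accept=S3,S4,S5,S8,S9,S12; S0-a>S0; S0-b>S1; S0-c>S2; S1-a>S3; S1-b>S4; S1-c>S5; S2-a>S2; S2-b>S6; S2-c>S7; S3-a>S0; S3-b>S1; S3-c>S2; S4-a>S3; S4-b>S4; S4-c>S5; S5-a>S2; S5-b>S6; S5-c>S7; S6-a>S5; S6-b>S8; S6-c>S9; S7-a>S7; S7-b>S10; S7-c>S11; S8-a>S5; S8-b>S8; S8-c>S9; S9-a>S7; S9-b>S10; S9-c>S11; S10-a>S9; S10-b>S12; S10-c>S11; S11-a>S11; S11-b>S11; S11-c>S11; S12-a>S9; S12-b>S12; S12-c>S11

Build one automaton per condition and run them in lockstep. One (4 states) tracks the count of `c`s, saturating at 3; the other (13 states) tracks the last 2 symbols read. Each combined state is a pair, one component from each; accept when both components accept. After merging equivalent states the machine shrinks.
13 states suffice.
          a    b    c  
>  S0     S0   S1   S2 
   S1     S3   S4   S5 
   S2     S2   S6   S7 
 * S3     S0   S1   S2 
 * S4     S3   S4   S5 
 * S5     S2   S6   S7 
   S6     S5   S8   S9 
   S7     S7  S10  S11 
 * S8     S5   S8   S9 
 * S9     S7  S10  S11 
   S10    S9  S12  S11 
   S11   S11  S11  S11 
 * S12    S9  S12  S11 
(> = start, * = accepting)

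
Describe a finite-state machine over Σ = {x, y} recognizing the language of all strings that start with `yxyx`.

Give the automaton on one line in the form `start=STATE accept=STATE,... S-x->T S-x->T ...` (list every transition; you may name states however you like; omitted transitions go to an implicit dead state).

Check the first 4 symbols one by one: q0 through q3 record how many have matched `yxyx` so far; any wrong symbol goes to the dead state q5. After all 4 match we enter the accepting sink q4.
6 states suffice.
        x   y  
>  q0   q5  q1 
   q1   q2  q5 
   q2   q5  q3 
   q3   q4  q5 
 * q4   q4  q4 
   q5   q5  q5 
(> = start, * = accepting)

start=q0 accept=q4 q0-x->q5 q0-y->q1 q1-x->q2 q1-y->q5 q2-x->q5 q2-y->q3 q3-x->q4 q3-y->q5 q4-x->q4 q4-y->q4 q5-x->q5 q5-y->q5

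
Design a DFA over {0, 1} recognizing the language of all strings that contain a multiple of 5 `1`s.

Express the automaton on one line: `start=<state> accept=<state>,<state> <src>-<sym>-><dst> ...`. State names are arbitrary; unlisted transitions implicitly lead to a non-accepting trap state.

start=q0 accept=q0 q0-0->q0 q0-1->q1 q1-0->q1 q1-1->q2 q2-0->q2 q2-1->q3 q3-0->q3 q3-1->q4 q4-0->q4 q4-1->q0

Keep the running count of `1`s modulo 5: each `1` advances along the cycle q0 → q1 → q2 → q3 → q4 → q0 while other symbols loop. Accept at q0.
A 5-state machine:
        0   1  
>* q0   q0  q1 
   q1   q1  q2 
   q2   q2  q3 
   q3   q3  q4 
   q4   q4  q0 
(> = start, * = accepting)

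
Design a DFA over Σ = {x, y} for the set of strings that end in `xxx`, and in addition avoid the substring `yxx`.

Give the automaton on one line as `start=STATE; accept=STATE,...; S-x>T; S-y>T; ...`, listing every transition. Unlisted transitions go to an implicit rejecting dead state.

start=A; accept=E; A-x>B; A-y>C; B-x>D; B-y>C; C-x>C; C-y>C; D-x>E; D-y>C; E-x>E; E-y>C

Build one automaton per condition and run them in lockstep. One (4 states) tracks how much of the suffix `xxx` has currently been matched; the other (4 states) tracks partial matches of the forbidden pattern `yxx`. Each combined state is a pair, one component from each; accept when both components accept. Minimizing collapses redundant product states.
5 states suffice.
       x  y 
>  A   B  C 
   B   D  C 
   C   C  C 
   D   E  C 
 * E   E  C 
(> = start, * = accepting)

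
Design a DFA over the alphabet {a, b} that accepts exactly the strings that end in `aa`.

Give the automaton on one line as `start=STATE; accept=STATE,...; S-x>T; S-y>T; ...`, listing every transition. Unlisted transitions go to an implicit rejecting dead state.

start=s0; accept=s2; s0-a>s1; s0-b>s0; s1-a>s2; s1-b>s0; s2-a>s2; s2-b>s0

Remember how much of `aa` the current input suffix matches. State s0 means no match yet; s1 means the last symbol is `a`; s2 means the last 2 symbols are `aa`. Only s2 accepts. On a mismatch, fall back to the longest proper suffix that is still a prefix of `aa`.
With 3 states:
        a   b  
>  s0   s1  s0 
   s1   s2  s0 
 * s2   s2  s0 
(> = start, * = accepting)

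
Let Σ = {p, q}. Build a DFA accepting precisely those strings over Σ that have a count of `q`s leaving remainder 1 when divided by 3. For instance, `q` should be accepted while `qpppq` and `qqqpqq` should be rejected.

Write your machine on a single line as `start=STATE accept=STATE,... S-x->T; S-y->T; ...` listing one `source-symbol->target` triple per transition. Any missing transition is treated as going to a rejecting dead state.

Keep the running count of `q`s modulo 3: each `q` advances along the cycle s0 → s1 → s2 → s0 while other symbols loop. Accept at s1.
        p   q  
>  s0   s0  s1 
 * s1   s1  s2 
   s2   s2  s0 
(> = start, * = accepting)

start=s0; accept=s1; s0-p->s0; s0-q->s1; s1-p->s1; s1-q->s2; s2-p->s2; s2-q->s0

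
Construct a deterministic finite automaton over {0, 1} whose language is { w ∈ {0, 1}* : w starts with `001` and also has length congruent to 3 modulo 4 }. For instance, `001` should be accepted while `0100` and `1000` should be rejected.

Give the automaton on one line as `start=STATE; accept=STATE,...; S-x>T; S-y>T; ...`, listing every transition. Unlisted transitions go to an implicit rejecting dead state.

start=q0; accept=q6; q0-0>q1; q0-1>q2; q1-0>q3; q1-1>q4; q2-0>q4; q2-1>q4; q3-0>q5; q3-1>q6; q4-0>q5; q4-1>q5; q5-0>q7; q5-1>q7; q6-0>q8; q6-1>q8; q7-0>q2; q7-1>q2; q8-0>q9; q8-1>q9; q9-0>q10; q9-1>q10; q10-0>q6; q10-1>q6

Build one automaton per condition and run them in lockstep. The first has 5 states tracking whether the input so far still matches the prefix `001`; the second has 4 states tracking the input length modulo 4. A product state is a pair (one from each), accepting exactly when both do.
An 11-state machine:
          0    1  
>  q0     q1   q2 
   q1     q3   q4 
   q2     q4   q4 
   q3     q5   q6 
   q4     q5   q5 
   q5     q7   q7 
 * q6     q8   q8 
   q7     q2   q2 
   q8     q9   q9 
   q9    q10  q10 
   q10    q6   q6 
(> = start, * = accepting)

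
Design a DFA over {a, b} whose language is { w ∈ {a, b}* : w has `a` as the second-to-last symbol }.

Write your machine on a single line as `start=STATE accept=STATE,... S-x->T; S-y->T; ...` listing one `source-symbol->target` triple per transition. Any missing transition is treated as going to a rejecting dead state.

A DFA must remember the last 2 symbols (since which symbol is second-to-last isn't known until the input ends). Use one state per possible window of the last ≤2 symbols; accept from those whose window starts with `a`.
With 7 states:
        a   b  
>  q0   q1  q2 
   q1   q3  q4 
   q2   q5  q6 
 * q3   q3  q4 
 * q4   q5  q6 
   q5   q3  q4 
   q6   q5  q6 
(> = start, * = accepting)

start=q0; accept=q3,q4; q0-a->q1; q0-b->q2; q1-a->q3; q1-b->q4; q2-a->q5; q2-b->q6; q3-a->q3; q3-b->q4; q4-a->q5; q4-b->q6; q5-a->q3; q5-b->q4; q6-a->q5; q6-b->q6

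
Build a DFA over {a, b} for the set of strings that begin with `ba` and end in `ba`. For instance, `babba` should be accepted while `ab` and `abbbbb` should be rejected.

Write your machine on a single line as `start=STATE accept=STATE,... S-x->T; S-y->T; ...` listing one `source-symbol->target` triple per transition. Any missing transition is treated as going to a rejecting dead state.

Handle the two conditions separately and then intersect. One (4 states) tracks whether the input so far still matches the prefix `ba`; the other (3 states) tracks how much of the suffix `ba` has currently been matched. Each combined state is a pair, one component from each; accept when both components accept.
With 8 states:
        a   b  
>  s0   s1  s2 
   s1   s1  s3 
   s2   s4  s3 
   s3   s5  s3 
 * s4   s6  s7 
   s5   s1  s3 
   s6   s6  s7 
   s7   s4  s7 
(> = start, * = accepting)

start=s0; accept=s4; s0-a->s1; s0-b->s2; s1-a->s1; s1-b->s3; s2-a->s4; s2-b->s3; s3-a->s5; s3-b->s3; s4-a->s6; s4-b->s7; s5-a->s1; s5-b->s3; s6-a->s6; s6-b->s7; s7-a->s4; s7-b->s7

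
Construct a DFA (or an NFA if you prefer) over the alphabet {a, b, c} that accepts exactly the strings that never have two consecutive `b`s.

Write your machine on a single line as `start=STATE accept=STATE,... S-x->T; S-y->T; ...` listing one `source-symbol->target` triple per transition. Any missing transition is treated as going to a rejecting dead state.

start=s0; accept=s0,s1; s0-a->s0; s0-b->s1; s0-c->s0; s1-a->s0; s1-b->s2; s1-c->s0; s2-a->s2; s2-b->s2; s2-c->s2

Track partial matches of the forbidden pattern `bb`. State s2 is a dead state reached once `bb` has occurred; every other state accepts. s0 means no part of `bb` is currently matched.
With 3 states:
        a   b   c  
>* s0   s0  s1  s0 
 * s1   s0  s2  s0 
   s2   s2  s2  s2 
(> = start, * = accepting)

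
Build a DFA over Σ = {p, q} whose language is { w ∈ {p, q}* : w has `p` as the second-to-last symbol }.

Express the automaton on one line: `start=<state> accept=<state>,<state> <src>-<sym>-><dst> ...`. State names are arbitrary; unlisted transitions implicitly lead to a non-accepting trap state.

A DFA must remember the last 2 symbols (since which symbol is second-to-last isn't known until the input ends). Use one state per possible window of the last ≤2 symbols; accept from those whose window starts with `p`.
With 7 states:
        p   q  
>  S0   S1  S2 
   S1   S3  S4 
   S2   S5  S6 
 * S3   S3  S4 
 * S4   S5  S6 
   S5   S3  S4 
   S6   S5  S6 
(> = start, * = accepting)

start=S0 accept=S3,S4 S0-p->S1 S0-q->S2 S1-p->S3 S1-q->S4 S2-p->S5 S2-q->S6 S3-p->S3 S3-q->S4 S4-p->S5 S4-q->S6 S5-p->S3 S5-q->S4 S6-p->S5 S6-q->S6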